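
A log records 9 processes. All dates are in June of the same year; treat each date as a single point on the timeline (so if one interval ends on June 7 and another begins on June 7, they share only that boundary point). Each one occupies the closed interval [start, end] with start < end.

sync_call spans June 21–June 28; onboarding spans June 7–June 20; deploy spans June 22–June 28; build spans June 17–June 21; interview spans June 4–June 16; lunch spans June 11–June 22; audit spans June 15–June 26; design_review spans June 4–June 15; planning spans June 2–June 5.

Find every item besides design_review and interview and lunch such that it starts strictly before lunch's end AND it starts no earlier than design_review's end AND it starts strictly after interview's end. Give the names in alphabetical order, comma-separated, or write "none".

Conditions: its start is strictly before lunch's end (X.start < June 22) AND its start is no earlier than design_review's end (X.start >= June 15) AND its start is strictly after interview's end (X.start > June 16).
audit: start June 15 < June 22? ✓; start June 15 >= June 15? ✓; start June 15 > June 16? ✗ → no.
build: start June 17 < June 22? ✓; start June 17 >= June 15? ✓; start June 17 > June 16? ✓ → yes.
deploy: start June 22 < June 22? ✗; start June 22 >= June 15? ✓; start June 22 > June 16? ✓ → no.
onboarding: start June 7 < June 22? ✓; start June 7 >= June 15? ✗; start June 7 > June 16? ✗ → no.
planning: start June 2 < June 22? ✓; start June 2 >= June 15? ✗; start June 2 > June 16? ✗ → no.
sync_call: start June 21 < June 22? ✓; start June 21 >= June 15? ✓; start June 21 > June 16? ✓ → yes.
Result: build, sync_call.

build, sync_call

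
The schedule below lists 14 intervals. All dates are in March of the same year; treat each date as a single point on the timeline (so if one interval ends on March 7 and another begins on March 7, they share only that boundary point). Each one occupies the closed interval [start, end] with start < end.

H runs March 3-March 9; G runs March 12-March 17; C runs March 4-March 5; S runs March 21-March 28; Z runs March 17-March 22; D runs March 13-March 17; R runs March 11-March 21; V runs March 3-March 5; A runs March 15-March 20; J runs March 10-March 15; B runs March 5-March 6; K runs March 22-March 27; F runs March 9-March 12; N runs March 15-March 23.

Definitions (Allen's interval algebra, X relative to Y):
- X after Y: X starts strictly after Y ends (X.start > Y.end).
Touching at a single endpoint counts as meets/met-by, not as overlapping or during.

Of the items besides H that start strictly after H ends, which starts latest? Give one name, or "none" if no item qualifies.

K

Target H = [March 3, March 9].
A [March 15, March 20] → after → candidate.
B [March 5, March 6] → during → excluded.
C [March 4, March 5] → during → excluded.
D [March 13, March 17] → after → candidate.
F [March 9, March 12] → met-by → excluded.
G [March 12, March 17] → after → candidate.
J [March 10, March 15] → after → candidate.
K [March 22, March 27] → after → candidate.
N [March 15, March 23] → after → candidate.
R [March 11, March 21] → after → candidate.
S [March 21, March 28] → after → candidate.
V [March 3, March 5] → starts → excluded.
Z [March 17, March 22] → after → candidate.
Among candidates, latest start is March 22 → K.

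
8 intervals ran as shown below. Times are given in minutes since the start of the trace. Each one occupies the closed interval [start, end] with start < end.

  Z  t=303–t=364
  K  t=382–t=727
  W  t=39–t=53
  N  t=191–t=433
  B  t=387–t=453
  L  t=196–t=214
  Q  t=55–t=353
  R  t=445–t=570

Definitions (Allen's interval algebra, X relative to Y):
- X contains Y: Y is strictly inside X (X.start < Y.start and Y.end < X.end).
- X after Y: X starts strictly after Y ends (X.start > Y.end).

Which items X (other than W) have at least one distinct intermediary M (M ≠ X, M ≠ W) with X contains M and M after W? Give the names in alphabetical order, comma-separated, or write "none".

Target W = [t=39, t=53].
Intermediaries M with M after W: B, K, L, N, Q, R, Z.
Via B — items with X contains B: K.
Via K — items with X contains K: none.
Via L — items with X contains L: N, Q.
Via N — items with X contains N: none.
Via Q — items with X contains Q: none.
Via R — items with X contains R: K.
Via Z — items with X contains Z: N.
Union: K, N, Q.

K, N, Q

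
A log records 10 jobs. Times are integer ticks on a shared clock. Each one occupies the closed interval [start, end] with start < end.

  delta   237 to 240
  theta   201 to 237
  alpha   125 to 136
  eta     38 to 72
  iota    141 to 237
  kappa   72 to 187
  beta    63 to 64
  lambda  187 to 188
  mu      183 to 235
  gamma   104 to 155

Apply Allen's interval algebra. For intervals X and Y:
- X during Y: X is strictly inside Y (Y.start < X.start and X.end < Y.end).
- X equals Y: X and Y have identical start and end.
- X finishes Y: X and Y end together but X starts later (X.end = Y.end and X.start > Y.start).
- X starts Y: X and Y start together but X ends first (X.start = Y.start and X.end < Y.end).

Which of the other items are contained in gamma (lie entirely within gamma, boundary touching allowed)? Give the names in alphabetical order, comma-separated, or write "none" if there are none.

Target gamma = [104, 155].
alpha [125, 136] → during → yes.
beta [63, 64] → before → no.
delta [237, 240] → after → no.
eta [38, 72] → before → no.
iota [141, 237] → overlapped-by → no.
kappa [72, 187] → contains → no.
lambda [187, 188] → after → no.
mu [183, 235] → after → no.
theta [201, 237] → after → no.
Result: alpha.

alpha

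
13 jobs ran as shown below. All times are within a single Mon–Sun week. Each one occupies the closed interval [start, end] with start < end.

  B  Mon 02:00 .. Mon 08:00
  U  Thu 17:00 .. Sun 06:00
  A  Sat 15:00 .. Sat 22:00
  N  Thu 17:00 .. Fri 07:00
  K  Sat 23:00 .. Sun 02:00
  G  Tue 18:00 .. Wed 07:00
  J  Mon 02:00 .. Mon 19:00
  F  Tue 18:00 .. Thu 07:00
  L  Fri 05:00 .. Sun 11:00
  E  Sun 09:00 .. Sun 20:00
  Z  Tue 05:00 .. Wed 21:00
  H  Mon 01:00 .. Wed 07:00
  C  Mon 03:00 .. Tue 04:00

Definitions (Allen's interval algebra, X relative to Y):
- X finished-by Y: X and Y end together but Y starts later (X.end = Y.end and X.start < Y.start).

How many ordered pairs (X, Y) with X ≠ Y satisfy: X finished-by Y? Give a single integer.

1

Checking all 156 ordered pairs for relation 'finished-by'; matching pairs in alphabetical order:
(H, G): H finished-by G ✓
Count: 1.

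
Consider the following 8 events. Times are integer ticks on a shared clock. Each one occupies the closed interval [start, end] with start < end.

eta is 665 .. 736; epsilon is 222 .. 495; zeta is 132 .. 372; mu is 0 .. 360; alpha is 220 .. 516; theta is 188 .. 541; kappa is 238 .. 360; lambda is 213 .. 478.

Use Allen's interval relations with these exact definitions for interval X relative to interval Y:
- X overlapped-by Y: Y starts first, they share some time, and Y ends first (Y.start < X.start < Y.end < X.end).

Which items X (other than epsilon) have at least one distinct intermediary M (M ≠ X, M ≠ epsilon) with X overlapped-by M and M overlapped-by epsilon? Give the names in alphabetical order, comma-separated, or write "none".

none

Target epsilon = [222, 495].
Intermediaries M with M overlapped-by epsilon: none.
Union: none.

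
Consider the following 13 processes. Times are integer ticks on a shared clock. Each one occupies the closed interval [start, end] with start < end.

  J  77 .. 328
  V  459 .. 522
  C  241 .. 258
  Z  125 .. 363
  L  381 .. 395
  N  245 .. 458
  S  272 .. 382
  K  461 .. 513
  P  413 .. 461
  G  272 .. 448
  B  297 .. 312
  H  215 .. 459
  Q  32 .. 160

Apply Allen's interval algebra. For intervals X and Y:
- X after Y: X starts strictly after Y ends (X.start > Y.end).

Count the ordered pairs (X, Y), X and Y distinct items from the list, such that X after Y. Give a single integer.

Checking all 156 ordered pairs for relation 'after'; matching pairs in alphabetical order:
(B, C): B after C ✓
(B, Q): B after Q ✓
(C, Q): C after Q ✓
(G, C): G after C ✓
(G, Q): G after Q ✓
(H, Q): H after Q ✓
(K, B): K after B ✓
(K, C): K after C ✓
(K, G): K after G ✓
(K, H): K after H ✓
(K, J): K after J ✓
(K, L): K after L ✓
(K, N): K after N ✓
(K, Q): K after Q ✓
(K, S): K after S ✓
(K, Z): K after Z ✓
(L, B): L after B ✓
(L, C): L after C ✓
(L, J): L after J ✓
(L, Q): L after Q ✓
(L, Z): L after Z ✓
(N, Q): N after Q ✓
(P, B): P after B ✓
(P, C): P after C ✓
... plus 16 further pairs not listed.
Count: 40.

40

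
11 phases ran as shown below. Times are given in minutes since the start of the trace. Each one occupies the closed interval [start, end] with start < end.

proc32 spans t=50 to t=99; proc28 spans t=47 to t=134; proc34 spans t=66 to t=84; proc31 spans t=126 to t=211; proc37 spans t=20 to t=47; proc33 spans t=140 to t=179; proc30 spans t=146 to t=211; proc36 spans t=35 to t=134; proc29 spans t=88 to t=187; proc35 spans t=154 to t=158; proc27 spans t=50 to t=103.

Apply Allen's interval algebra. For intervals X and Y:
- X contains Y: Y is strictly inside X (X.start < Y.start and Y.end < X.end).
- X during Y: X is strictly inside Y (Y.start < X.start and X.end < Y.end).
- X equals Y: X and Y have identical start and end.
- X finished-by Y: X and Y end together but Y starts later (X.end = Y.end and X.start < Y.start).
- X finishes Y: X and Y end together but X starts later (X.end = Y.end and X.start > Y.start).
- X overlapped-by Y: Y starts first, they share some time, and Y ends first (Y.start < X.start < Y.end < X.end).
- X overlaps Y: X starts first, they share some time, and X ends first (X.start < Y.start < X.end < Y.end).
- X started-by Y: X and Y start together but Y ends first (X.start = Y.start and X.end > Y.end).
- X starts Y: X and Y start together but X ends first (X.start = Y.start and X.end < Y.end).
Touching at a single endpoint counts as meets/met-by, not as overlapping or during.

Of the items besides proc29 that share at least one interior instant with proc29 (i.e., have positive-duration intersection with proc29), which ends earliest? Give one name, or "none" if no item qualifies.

proc32

Target proc29 = [t=88, t=187].
proc27 [t=50, t=103] → overlaps → candidate.
proc28 [t=47, t=134] → overlaps → candidate.
proc30 [t=146, t=211] → overlapped-by → candidate.
proc31 [t=126, t=211] → overlapped-by → candidate.
proc32 [t=50, t=99] → overlaps → candidate.
proc33 [t=140, t=179] → during → candidate.
proc34 [t=66, t=84] → before → excluded.
proc35 [t=154, t=158] → during → candidate.
proc36 [t=35, t=134] → overlaps → candidate.
proc37 [t=20, t=47] → before → excluded.
Among candidates, earliest end is t=99 → proc32.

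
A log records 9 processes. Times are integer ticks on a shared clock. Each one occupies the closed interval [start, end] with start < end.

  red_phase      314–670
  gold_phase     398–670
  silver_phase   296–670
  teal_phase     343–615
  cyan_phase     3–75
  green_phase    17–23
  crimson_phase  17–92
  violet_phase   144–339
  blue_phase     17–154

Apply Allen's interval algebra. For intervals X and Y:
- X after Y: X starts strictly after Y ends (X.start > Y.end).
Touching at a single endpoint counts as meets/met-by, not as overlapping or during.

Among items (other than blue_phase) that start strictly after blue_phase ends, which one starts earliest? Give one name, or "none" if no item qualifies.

Target blue_phase = [17, 154].
crimson_phase [17, 92] → starts → excluded.
cyan_phase [3, 75] → overlaps → excluded.
gold_phase [398, 670] → after → candidate.
green_phase [17, 23] → starts → excluded.
red_phase [314, 670] → after → candidate.
silver_phase [296, 670] → after → candidate.
teal_phase [343, 615] → after → candidate.
violet_phase [144, 339] → overlapped-by → excluded.
Among candidates, earliest start is 296 → silver_phase.

silver_phase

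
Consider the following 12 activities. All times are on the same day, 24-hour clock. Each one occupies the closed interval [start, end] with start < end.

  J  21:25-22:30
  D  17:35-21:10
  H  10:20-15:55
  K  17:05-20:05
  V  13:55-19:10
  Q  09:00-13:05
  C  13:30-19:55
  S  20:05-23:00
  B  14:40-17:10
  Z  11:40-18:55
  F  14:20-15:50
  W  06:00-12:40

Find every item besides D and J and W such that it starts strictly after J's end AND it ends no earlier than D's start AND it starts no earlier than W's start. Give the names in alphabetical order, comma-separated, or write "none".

Conditions: its start is strictly after J's end (X.start > 22:30) AND its end is no earlier than D's start (X.end >= 17:35) AND its start is no earlier than W's start (X.start >= 06:00).
B: start 14:40 > 22:30? ✗; end 17:10 >= 17:35? ✗; start 14:40 >= 06:00? ✓ → no.
C: start 13:30 > 22:30? ✗; end 19:55 >= 17:35? ✓; start 13:30 >= 06:00? ✓ → no.
F: start 14:20 > 22:30? ✗; end 15:50 >= 17:35? ✗; start 14:20 >= 06:00? ✓ → no.
H: start 10:20 > 22:30? ✗; end 15:55 >= 17:35? ✗; start 10:20 >= 06:00? ✓ → no.
K: start 17:05 > 22:30? ✗; end 20:05 >= 17:35? ✓; start 17:05 >= 06:00? ✓ → no.
Q: start 09:00 > 22:30? ✗; end 13:05 >= 17:35? ✗; start 09:00 >= 06:00? ✓ → no.
S: start 20:05 > 22:30? ✗; end 23:00 >= 17:35? ✓; start 20:05 >= 06:00? ✓ → no.
V: start 13:55 > 22:30? ✗; end 19:10 >= 17:35? ✓; start 13:55 >= 06:00? ✓ → no.
Z: start 11:40 > 22:30? ✗; end 18:55 >= 17:35? ✓; start 11:40 >= 06:00? ✓ → no.
Result: none.

none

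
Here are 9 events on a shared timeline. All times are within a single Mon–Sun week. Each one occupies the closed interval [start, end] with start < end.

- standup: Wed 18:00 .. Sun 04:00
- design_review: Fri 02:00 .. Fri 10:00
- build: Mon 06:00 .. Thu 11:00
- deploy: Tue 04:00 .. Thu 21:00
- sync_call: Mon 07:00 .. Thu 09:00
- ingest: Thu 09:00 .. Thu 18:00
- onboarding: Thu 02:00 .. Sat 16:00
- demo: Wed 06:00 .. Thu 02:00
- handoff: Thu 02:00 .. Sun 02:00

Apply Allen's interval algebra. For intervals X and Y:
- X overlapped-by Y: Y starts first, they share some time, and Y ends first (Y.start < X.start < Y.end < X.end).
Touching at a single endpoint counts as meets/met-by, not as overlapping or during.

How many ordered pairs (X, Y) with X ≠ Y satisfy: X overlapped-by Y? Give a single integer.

13

Checking all 72 ordered pairs for relation 'overlapped-by'; matching pairs in alphabetical order:
(deploy, build): deploy overlapped-by build ✓
(deploy, sync_call): deploy overlapped-by sync_call ✓
(handoff, build): handoff overlapped-by build ✓
(handoff, deploy): handoff overlapped-by deploy ✓
(handoff, sync_call): handoff overlapped-by sync_call ✓
(ingest, build): ingest overlapped-by build ✓
(onboarding, build): onboarding overlapped-by build ✓
(onboarding, deploy): onboarding overlapped-by deploy ✓
(onboarding, sync_call): onboarding overlapped-by sync_call ✓
(standup, build): standup overlapped-by build ✓
(standup, demo): standup overlapped-by demo ✓
(standup, deploy): standup overlapped-by deploy ✓
(standup, sync_call): standup overlapped-by sync_call ✓
Count: 13.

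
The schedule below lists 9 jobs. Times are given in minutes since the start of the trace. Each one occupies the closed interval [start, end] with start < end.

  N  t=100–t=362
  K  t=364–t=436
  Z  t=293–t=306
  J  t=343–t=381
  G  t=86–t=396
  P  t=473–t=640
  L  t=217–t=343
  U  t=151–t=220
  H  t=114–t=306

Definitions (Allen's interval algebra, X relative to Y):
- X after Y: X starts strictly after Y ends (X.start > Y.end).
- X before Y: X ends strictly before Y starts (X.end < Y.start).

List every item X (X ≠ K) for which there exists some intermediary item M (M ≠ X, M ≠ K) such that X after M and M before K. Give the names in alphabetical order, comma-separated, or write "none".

Target K = [t=364, t=436].
Intermediaries M with M before K: H, L, N, U, Z.
Via H — items with X after H: J, P.
Via L — items with X after L: P.
Via N — items with X after N: P.
Via U — items with X after U: J, P, Z.
Via Z — items with X after Z: J, P.
Union: J, P, Z.

J, P, Z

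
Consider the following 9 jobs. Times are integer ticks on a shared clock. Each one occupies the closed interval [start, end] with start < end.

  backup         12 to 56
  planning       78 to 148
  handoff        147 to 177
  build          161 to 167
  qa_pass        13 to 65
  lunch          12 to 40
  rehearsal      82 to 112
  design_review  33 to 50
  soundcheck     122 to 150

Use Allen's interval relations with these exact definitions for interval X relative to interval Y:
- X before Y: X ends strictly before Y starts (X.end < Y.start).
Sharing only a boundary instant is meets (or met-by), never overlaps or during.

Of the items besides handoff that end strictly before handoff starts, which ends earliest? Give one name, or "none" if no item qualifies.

lunch

Target handoff = [147, 177].
backup [12, 56] → before → candidate.
build [161, 167] → during → excluded.
design_review [33, 50] → before → candidate.
lunch [12, 40] → before → candidate.
planning [78, 148] → overlaps → excluded.
qa_pass [13, 65] → before → candidate.
rehearsal [82, 112] → before → candidate.
soundcheck [122, 150] → overlaps → excluded.
Among candidates, earliest end is 40 → lunch.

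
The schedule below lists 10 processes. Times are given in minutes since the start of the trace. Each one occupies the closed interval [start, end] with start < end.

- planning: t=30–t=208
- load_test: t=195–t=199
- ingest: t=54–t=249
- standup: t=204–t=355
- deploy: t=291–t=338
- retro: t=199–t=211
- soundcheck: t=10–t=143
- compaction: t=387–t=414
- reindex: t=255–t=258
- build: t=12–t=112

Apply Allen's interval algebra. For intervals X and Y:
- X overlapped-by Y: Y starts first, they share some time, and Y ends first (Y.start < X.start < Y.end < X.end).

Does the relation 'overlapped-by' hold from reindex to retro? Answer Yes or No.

No

reindex = [t=255, t=258], retro = [t=199, t=211].
Actual relation of reindex to retro: after.
Asked whether 'overlapped-by' holds → No.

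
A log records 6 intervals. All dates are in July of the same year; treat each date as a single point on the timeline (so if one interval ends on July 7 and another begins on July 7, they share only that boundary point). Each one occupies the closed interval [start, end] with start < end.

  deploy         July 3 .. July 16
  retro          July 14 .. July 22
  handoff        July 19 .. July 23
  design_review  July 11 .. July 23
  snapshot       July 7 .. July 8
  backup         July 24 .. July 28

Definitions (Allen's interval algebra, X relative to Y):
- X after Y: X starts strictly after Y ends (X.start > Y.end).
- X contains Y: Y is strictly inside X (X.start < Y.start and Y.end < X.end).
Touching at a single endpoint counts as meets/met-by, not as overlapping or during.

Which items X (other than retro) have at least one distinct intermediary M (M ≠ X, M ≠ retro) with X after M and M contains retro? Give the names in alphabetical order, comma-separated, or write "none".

Target retro = [July 14, July 22].
Intermediaries M with M contains retro: design_review.
Via design_review — items with X after design_review: backup.
Union: backup.

backup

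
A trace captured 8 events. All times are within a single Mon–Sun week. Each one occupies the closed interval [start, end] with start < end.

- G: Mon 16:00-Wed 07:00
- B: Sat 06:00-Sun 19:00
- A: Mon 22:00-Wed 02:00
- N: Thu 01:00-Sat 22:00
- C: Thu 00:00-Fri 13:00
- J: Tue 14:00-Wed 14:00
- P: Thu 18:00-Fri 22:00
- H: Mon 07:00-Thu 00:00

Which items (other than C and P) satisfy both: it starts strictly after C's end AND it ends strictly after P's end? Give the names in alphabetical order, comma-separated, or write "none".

B

Conditions: its start is strictly after C's end (X.start > Fri 13:00) AND its end is strictly after P's end (X.end > Fri 22:00).
A: start Mon 22:00 > Fri 13:00? ✗; end Wed 02:00 > Fri 22:00? ✗ → no.
B: start Sat 06:00 > Fri 13:00? ✓; end Sun 19:00 > Fri 22:00? ✓ → yes.
G: start Mon 16:00 > Fri 13:00? ✗; end Wed 07:00 > Fri 22:00? ✗ → no.
H: start Mon 07:00 > Fri 13:00? ✗; end Thu 00:00 > Fri 22:00? ✗ → no.
J: start Tue 14:00 > Fri 13:00? ✗; end Wed 14:00 > Fri 22:00? ✗ → no.
N: start Thu 01:00 > Fri 13:00? ✗; end Sat 22:00 > Fri 22:00? ✓ → no.
Result: B.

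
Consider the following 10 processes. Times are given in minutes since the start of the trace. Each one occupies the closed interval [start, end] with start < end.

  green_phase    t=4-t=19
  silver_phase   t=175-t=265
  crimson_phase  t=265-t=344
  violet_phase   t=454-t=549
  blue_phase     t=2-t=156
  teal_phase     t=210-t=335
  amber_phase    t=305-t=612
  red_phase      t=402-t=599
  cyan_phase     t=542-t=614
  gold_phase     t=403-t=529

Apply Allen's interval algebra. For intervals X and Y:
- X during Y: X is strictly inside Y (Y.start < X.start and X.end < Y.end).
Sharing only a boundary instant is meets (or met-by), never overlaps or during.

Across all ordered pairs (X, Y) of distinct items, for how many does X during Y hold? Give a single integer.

6

Checking all 90 ordered pairs for relation 'during'; matching pairs in alphabetical order:
(gold_phase, amber_phase): gold_phase during amber_phase ✓
(gold_phase, red_phase): gold_phase during red_phase ✓
(green_phase, blue_phase): green_phase during blue_phase ✓
(red_phase, amber_phase): red_phase during amber_phase ✓
(violet_phase, amber_phase): violet_phase during amber_phase ✓
(violet_phase, red_phase): violet_phase during red_phase ✓
Count: 6.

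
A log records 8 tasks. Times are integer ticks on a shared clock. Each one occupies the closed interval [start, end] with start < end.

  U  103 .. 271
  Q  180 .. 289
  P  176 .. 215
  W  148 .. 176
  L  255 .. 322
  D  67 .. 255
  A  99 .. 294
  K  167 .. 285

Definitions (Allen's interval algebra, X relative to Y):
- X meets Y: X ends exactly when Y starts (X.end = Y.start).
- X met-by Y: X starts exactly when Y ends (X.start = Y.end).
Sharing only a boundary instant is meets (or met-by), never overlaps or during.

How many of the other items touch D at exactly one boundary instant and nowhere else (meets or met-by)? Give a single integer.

Target D = [67, 255].
A [99, 294] → overlapped-by → no.
K [167, 285] → overlapped-by → no.
L [255, 322] → met-by → counts.
P [176, 215] → during → no.
Q [180, 289] → overlapped-by → no.
U [103, 271] → overlapped-by → no.
W [148, 176] → during → no.
Total: 1.

1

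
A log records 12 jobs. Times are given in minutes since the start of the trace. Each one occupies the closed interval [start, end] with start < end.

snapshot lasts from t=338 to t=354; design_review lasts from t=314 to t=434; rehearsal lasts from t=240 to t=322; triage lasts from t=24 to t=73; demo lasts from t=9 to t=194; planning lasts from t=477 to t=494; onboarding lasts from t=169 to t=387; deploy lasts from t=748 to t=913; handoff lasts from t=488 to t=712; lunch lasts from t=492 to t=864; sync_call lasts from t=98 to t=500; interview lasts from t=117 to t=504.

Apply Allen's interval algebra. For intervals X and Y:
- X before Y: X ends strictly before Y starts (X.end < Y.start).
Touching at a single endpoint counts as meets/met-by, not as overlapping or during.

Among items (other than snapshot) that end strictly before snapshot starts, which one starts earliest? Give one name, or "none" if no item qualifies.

Target snapshot = [t=338, t=354].
demo [t=9, t=194] → before → candidate.
deploy [t=748, t=913] → after → excluded.
design_review [t=314, t=434] → contains → excluded.
handoff [t=488, t=712] → after → excluded.
interview [t=117, t=504] → contains → excluded.
lunch [t=492, t=864] → after → excluded.
onboarding [t=169, t=387] → contains → excluded.
planning [t=477, t=494] → after → excluded.
rehearsal [t=240, t=322] → before → candidate.
sync_call [t=98, t=500] → contains → excluded.
triage [t=24, t=73] → before → candidate.
Among candidates, earliest start is t=9 → demo.

demo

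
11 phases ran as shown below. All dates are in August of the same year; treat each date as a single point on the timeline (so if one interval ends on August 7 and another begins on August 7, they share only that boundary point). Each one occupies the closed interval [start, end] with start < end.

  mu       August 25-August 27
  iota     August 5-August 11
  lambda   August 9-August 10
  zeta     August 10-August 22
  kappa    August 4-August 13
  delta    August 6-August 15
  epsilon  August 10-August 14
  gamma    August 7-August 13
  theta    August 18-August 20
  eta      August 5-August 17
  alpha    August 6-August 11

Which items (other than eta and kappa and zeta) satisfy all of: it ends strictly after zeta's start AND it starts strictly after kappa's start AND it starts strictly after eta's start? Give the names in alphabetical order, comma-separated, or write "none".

alpha, delta, epsilon, gamma, mu, theta

Conditions: its end is strictly after zeta's start (X.end > August 10) AND its start is strictly after kappa's start (X.start > August 4) AND its start is strictly after eta's start (X.start > August 5).
alpha: end August 11 > August 10? ✓; start August 6 > August 4? ✓; start August 6 > August 5? ✓ → yes.
delta: end August 15 > August 10? ✓; start August 6 > August 4? ✓; start August 6 > August 5? ✓ → yes.
epsilon: end August 14 > August 10? ✓; start August 10 > August 4? ✓; start August 10 > August 5? ✓ → yes.
gamma: end August 13 > August 10? ✓; start August 7 > August 4? ✓; start August 7 > August 5? ✓ → yes.
iota: end August 11 > August 10? ✓; start August 5 > August 4? ✓; start August 5 > August 5? ✗ → no.
lambda: end August 10 > August 10? ✗; start August 9 > August 4? ✓; start August 9 > August 5? ✓ → no.
mu: end August 27 > August 10? ✓; start August 25 > August 4? ✓; start August 25 > August 5? ✓ → yes.
theta: end August 20 > August 10? ✓; start August 18 > August 4? ✓; start August 18 > August 5? ✓ → yes.
Result: alpha, delta, epsilon, gamma, mu, theta.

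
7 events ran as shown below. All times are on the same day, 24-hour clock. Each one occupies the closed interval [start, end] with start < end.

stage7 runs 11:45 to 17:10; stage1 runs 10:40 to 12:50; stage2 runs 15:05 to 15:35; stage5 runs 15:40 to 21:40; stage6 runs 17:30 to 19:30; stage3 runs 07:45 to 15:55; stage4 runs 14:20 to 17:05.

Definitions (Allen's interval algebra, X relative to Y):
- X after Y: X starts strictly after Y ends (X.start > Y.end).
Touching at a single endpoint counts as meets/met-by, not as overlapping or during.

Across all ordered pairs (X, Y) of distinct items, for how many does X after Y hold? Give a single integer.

9

Checking all 42 ordered pairs for relation 'after'; matching pairs in alphabetical order:
(stage2, stage1): stage2 after stage1 ✓
(stage4, stage1): stage4 after stage1 ✓
(stage5, stage1): stage5 after stage1 ✓
(stage5, stage2): stage5 after stage2 ✓
(stage6, stage1): stage6 after stage1 ✓
(stage6, stage2): stage6 after stage2 ✓
(stage6, stage3): stage6 after stage3 ✓
(stage6, stage4): stage6 after stage4 ✓
(stage6, stage7): stage6 after stage7 ✓
Count: 9.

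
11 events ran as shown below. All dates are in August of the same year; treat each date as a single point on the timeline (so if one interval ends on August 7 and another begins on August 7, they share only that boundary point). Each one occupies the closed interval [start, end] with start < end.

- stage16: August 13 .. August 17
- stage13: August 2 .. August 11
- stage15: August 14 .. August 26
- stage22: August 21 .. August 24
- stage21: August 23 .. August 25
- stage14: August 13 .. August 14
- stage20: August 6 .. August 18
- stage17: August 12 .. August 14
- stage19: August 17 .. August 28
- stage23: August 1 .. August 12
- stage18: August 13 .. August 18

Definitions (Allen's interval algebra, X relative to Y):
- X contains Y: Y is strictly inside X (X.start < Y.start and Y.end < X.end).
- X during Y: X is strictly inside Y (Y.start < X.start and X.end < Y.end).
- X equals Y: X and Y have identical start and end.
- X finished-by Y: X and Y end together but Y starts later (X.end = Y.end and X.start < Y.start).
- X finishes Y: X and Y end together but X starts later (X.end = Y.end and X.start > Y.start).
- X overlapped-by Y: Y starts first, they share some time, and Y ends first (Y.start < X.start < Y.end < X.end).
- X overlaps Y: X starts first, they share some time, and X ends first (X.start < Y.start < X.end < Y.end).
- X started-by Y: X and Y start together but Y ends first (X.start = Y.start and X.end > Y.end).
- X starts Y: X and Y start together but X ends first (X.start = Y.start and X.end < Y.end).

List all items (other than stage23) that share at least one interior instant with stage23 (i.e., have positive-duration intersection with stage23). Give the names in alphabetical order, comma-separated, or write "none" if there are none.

stage13, stage20

Target stage23 = [August 1, August 12].
stage13 [August 2, August 11] → during → yes.
stage14 [August 13, August 14] → after → no.
stage15 [August 14, August 26] → after → no.
stage16 [August 13, August 17] → after → no.
stage17 [August 12, August 14] → met-by → no.
stage18 [August 13, August 18] → after → no.
stage19 [August 17, August 28] → after → no.
stage20 [August 6, August 18] → overlapped-by → yes.
stage21 [August 23, August 25] → after → no.
stage22 [August 21, August 24] → after → no.
Result: stage13, stage20.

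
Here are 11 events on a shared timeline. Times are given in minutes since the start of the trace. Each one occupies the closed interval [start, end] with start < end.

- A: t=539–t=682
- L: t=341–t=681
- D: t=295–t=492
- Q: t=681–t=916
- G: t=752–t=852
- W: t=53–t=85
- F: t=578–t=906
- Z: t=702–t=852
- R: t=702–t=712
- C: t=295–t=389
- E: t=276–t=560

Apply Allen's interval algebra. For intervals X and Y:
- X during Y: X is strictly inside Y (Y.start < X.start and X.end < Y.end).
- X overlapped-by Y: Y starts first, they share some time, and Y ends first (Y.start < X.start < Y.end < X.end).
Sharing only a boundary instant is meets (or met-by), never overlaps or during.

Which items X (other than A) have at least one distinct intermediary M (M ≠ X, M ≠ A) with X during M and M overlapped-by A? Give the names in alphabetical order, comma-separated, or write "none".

G, R, Z

Target A = [t=539, t=682].
Intermediaries M with M overlapped-by A: F, Q.
Via F — items with X during F: G, R, Z.
Via Q — items with X during Q: G, R, Z.
Union: G, R, Z.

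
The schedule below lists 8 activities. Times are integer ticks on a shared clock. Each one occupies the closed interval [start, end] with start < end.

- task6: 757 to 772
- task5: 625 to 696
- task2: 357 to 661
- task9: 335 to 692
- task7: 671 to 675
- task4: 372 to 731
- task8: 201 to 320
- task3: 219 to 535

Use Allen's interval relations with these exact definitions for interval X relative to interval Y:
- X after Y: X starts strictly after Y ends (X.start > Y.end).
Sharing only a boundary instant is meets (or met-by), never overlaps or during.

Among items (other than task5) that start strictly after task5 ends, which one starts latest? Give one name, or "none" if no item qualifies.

task6

Target task5 = [625, 696].
task2 [357, 661] → overlaps → excluded.
task3 [219, 535] → before → excluded.
task4 [372, 731] → contains → excluded.
task6 [757, 772] → after → candidate.
task7 [671, 675] → during → excluded.
task8 [201, 320] → before → excluded.
task9 [335, 692] → overlaps → excluded.
Among candidates, latest start is 757 → task6.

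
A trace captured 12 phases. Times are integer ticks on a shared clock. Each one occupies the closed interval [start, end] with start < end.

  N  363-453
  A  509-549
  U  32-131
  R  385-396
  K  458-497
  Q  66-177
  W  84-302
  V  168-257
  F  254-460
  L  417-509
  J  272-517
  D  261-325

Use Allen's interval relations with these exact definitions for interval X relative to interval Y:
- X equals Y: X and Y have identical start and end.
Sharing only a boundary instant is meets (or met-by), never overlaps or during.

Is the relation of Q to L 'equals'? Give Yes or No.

No

Q = [66, 177], L = [417, 509].
Actual relation of Q to L: before.
Asked whether 'equals' holds → No.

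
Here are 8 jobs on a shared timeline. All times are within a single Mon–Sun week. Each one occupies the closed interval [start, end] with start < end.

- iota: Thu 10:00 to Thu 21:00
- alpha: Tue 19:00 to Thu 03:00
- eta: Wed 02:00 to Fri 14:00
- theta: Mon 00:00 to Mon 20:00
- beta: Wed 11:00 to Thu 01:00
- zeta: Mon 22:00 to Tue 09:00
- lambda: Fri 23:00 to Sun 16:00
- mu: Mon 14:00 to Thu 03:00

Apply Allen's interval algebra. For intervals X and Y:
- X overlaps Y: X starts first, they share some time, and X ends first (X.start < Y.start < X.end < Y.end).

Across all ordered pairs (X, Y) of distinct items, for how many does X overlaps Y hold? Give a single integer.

Checking all 56 ordered pairs for relation 'overlaps'; matching pairs in alphabetical order:
(alpha, eta): alpha overlaps eta ✓
(mu, eta): mu overlaps eta ✓
(theta, mu): theta overlaps mu ✓
Count: 3.

3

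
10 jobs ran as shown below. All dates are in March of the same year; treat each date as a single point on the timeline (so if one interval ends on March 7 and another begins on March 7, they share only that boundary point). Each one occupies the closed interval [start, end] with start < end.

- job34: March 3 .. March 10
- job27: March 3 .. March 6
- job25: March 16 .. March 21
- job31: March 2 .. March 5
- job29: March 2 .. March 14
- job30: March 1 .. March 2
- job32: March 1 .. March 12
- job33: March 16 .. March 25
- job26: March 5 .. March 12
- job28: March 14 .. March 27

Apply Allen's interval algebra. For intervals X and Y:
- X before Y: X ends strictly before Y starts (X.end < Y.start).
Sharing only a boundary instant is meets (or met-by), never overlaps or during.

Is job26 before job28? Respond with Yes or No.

job26 = [March 5, March 12], job28 = [March 14, March 27].
Actual relation of job26 to job28: before.
Asked whether 'before' holds → Yes.

Yes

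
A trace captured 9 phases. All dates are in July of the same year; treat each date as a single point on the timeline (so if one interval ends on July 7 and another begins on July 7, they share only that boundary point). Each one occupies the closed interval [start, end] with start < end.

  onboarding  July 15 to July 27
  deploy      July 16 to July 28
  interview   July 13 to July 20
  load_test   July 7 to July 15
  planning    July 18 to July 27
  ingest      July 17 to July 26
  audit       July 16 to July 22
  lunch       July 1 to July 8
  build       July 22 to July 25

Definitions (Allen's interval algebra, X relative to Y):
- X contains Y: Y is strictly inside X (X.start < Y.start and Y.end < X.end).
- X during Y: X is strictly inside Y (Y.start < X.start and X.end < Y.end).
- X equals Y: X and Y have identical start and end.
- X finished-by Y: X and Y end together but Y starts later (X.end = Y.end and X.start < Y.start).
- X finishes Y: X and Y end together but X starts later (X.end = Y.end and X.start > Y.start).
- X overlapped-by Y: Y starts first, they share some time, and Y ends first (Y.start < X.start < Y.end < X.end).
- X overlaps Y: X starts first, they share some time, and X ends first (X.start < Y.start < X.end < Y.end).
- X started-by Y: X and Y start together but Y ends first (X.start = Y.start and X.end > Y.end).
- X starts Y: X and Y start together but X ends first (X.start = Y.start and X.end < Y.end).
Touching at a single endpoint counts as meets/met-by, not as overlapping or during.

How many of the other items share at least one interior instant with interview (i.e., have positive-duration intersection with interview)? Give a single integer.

Target interview = [July 13, July 20].
audit [July 16, July 22] → overlapped-by → counts.
build [July 22, July 25] → after → no.
deploy [July 16, July 28] → overlapped-by → counts.
ingest [July 17, July 26] → overlapped-by → counts.
load_test [July 7, July 15] → overlaps → counts.
lunch [July 1, July 8] → before → no.
onboarding [July 15, July 27] → overlapped-by → counts.
planning [July 18, July 27] → overlapped-by → counts.
Total: 6.

6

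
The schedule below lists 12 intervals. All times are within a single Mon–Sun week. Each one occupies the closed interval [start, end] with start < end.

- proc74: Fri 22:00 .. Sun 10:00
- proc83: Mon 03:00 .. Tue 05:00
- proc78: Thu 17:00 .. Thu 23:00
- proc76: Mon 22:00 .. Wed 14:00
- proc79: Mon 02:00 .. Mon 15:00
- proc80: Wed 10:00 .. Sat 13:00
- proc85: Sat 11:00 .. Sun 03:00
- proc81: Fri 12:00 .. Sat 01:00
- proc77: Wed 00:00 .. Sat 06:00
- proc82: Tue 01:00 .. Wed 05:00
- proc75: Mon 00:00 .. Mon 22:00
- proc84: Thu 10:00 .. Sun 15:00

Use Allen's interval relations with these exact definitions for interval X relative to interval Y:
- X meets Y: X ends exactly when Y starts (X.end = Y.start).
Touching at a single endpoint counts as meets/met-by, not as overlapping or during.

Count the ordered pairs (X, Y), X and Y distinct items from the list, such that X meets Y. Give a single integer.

1

Checking all 132 ordered pairs for relation 'meets'; matching pairs in alphabetical order:
(proc75, proc76): proc75 meets proc76 ✓
Count: 1.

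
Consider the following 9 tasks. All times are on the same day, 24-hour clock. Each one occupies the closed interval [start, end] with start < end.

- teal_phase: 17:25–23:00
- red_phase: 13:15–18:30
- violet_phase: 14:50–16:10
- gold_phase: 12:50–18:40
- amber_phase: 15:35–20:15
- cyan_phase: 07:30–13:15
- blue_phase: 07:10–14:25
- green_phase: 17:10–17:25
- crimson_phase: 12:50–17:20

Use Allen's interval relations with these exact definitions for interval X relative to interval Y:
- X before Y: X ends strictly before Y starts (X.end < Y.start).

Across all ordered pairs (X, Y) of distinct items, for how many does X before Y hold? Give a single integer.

11

Checking all 72 ordered pairs for relation 'before'; matching pairs in alphabetical order:
(blue_phase, amber_phase): blue_phase before amber_phase ✓
(blue_phase, green_phase): blue_phase before green_phase ✓
(blue_phase, teal_phase): blue_phase before teal_phase ✓
(blue_phase, violet_phase): blue_phase before violet_phase ✓
(crimson_phase, teal_phase): crimson_phase before teal_phase ✓
(cyan_phase, amber_phase): cyan_phase before amber_phase ✓
(cyan_phase, green_phase): cyan_phase before green_phase ✓
(cyan_phase, teal_phase): cyan_phase before teal_phase ✓
(cyan_phase, violet_phase): cyan_phase before violet_phase ✓
(violet_phase, green_phase): violet_phase before green_phase ✓
(violet_phase, teal_phase): violet_phase before teal_phase ✓
Count: 11.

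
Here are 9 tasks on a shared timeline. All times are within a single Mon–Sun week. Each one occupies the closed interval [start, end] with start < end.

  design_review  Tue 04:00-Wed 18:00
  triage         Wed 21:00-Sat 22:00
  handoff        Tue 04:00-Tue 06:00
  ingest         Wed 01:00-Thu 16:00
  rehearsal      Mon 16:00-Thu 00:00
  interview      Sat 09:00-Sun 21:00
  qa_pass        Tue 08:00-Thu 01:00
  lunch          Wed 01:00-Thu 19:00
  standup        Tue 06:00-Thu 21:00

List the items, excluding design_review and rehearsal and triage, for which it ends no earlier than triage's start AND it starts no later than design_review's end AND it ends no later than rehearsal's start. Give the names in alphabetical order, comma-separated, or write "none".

Conditions: its end is no earlier than triage's start (X.end >= Wed 21:00) AND its start is no later than design_review's end (X.start <= Wed 18:00) AND its end is no later than rehearsal's start (X.end <= Mon 16:00).
handoff: end Tue 06:00 >= Wed 21:00? ✗; start Tue 04:00 <= Wed 18:00? ✓; end Tue 06:00 <= Mon 16:00? ✗ → no.
ingest: end Thu 16:00 >= Wed 21:00? ✓; start Wed 01:00 <= Wed 18:00? ✓; end Thu 16:00 <= Mon 16:00? ✗ → no.
interview: end Sun 21:00 >= Wed 21:00? ✓; start Sat 09:00 <= Wed 18:00? ✗; end Sun 21:00 <= Mon 16:00? ✗ → no.
lunch: end Thu 19:00 >= Wed 21:00? ✓; start Wed 01:00 <= Wed 18:00? ✓; end Thu 19:00 <= Mon 16:00? ✗ → no.
qa_pass: end Thu 01:00 >= Wed 21:00? ✓; start Tue 08:00 <= Wed 18:00? ✓; end Thu 01:00 <= Mon 16:00? ✗ → no.
standup: end Thu 21:00 >= Wed 21:00? ✓; start Tue 06:00 <= Wed 18:00? ✓; end Thu 21:00 <= Mon 16:00? ✗ → no.
Result: none.

none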